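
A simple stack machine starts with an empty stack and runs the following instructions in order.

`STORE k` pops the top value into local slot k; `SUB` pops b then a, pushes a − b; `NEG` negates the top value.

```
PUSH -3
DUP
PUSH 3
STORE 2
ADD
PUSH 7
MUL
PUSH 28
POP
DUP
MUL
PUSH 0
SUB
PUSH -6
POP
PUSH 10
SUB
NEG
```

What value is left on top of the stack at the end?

-1754

PUSH -3 → [-3]
DUP     → [-3, -3]
PUSH 3  → [-3, -3, 3]
STORE 2 → [-3, -3]
ADD     → [-6]
PUSH 7  → [-6, 7]
MUL     → [-42]
PUSH 28 → [-42, 28]
POP     → [-42]
DUP     → [-42, -42]
MUL     → [1764]
PUSH 0  → [1764, 0]
SUB     → [1764]
PUSH -6 → [1764, -6]
POP     → [1764]
PUSH 10 → [1764, 10]
SUB     → [1754]
NEG     → [-1754]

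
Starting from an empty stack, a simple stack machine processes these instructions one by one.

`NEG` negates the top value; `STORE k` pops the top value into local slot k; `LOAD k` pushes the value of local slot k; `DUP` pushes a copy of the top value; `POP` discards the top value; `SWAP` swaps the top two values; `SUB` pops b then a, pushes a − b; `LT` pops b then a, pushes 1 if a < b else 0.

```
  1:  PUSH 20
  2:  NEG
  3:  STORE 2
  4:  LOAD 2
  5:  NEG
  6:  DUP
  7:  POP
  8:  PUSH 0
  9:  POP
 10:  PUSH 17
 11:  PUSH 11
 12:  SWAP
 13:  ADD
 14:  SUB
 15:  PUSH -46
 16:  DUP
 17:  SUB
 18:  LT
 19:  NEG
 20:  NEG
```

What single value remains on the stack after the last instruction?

1

PUSH 20   20
NEG       -20
STORE 2   (empty)
LOAD 2    -20
NEG       20
DUP       20 20
POP       20
PUSH 0    20 0
POP       20
PUSH 17   20 17
PUSH 11   20 17 11
SWAP      20 11 17
ADD       20 28
SUB       -8
PUSH -46  -8 -46
DUP       -8 -46 -46
SUB       -8 0
LT        1
NEG       -1
NEG       1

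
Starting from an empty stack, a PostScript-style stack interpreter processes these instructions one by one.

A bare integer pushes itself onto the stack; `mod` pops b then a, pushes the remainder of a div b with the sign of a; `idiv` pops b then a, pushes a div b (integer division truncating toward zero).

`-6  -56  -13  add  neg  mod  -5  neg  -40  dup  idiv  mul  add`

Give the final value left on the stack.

-1

-6    -6
-56   -6 -56
-13   -6 -56 -13
add   -6 -69
neg   -6 69
mod   -6
-5    -6 -5
neg   -6 5
-40   -6 5 -40
dup   -6 5 -40 -40
idiv  -6 5 1
mul   -6 5
add   -1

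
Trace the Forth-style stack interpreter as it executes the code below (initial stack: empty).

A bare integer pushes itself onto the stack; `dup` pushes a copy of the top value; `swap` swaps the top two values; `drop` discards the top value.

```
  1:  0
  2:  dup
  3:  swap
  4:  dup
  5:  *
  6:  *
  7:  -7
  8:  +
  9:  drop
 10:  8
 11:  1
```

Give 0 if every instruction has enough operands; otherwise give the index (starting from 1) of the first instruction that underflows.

0     0
dup   0 0
swap  0 0
dup   0 0 0
*     0 0
*     0
-7    0 -7
+     -7
drop  (empty)
8     8
1     8 1

0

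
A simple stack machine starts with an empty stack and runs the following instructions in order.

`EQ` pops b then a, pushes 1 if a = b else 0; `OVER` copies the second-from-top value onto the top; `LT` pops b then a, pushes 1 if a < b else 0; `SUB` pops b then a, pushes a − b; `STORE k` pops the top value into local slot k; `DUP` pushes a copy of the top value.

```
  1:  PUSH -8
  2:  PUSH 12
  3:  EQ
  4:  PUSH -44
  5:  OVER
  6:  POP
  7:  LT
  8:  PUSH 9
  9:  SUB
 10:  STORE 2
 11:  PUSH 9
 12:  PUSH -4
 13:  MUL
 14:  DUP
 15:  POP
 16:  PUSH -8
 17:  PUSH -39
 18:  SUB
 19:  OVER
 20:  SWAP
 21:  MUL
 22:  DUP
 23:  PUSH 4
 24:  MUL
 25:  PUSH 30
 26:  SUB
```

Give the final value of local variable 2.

-9

PUSH -8  : -8
PUSH 12  : -8 12
EQ       : 0
PUSH -44 : 0 -44
OVER     : 0 -44 0
POP      : 0 -44
LT       : 0
PUSH 9   : 0 9
SUB      : -9
STORE 2  : (empty)
PUSH 9   : 9
PUSH -4  : 9 -4
MUL      : -36
DUP      : -36 -36
POP      : -36
PUSH -8  : -36 -8
PUSH -39 : -36 -8 -39
SUB      : -36 31
OVER     : -36 31 -36
SWAP     : -36 -36 31
MUL      : -36 -1116
DUP      : -36 -1116 -1116
PUSH 4   : -36 -1116 -1116 4
MUL      : -36 -1116 -4464
PUSH 30  : -36 -1116 -4464 30
SUB      : -36 -1116 -4494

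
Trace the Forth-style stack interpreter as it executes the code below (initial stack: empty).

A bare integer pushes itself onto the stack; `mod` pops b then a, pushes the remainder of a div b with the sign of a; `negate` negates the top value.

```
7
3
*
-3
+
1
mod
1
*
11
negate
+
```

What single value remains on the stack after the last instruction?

7      -> [7]
3      -> [7, 3]
*      -> [21]
-3     -> [21, -3]
+      -> [18]
1      -> [18, 1]
mod    -> [0]
1      -> [0, 1]
*      -> [0]
11     -> [0, 11]
negate -> [0, -11]
+      -> [-11]

-11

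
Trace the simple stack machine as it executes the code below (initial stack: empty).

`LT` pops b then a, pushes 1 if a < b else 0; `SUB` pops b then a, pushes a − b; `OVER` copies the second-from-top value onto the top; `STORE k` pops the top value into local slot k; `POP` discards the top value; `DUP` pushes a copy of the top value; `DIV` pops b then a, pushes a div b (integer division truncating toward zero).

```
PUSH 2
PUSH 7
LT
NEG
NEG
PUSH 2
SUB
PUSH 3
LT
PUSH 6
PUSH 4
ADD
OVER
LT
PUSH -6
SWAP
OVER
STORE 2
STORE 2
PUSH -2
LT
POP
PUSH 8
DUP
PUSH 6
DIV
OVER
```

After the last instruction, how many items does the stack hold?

PUSH 2   2
PUSH 7   2 7
LT       1
NEG      -1
NEG      1
PUSH 2   1 2
SUB      -1
PUSH 3   -1 3
LT       1
PUSH 6   1 6
PUSH 4   1 6 4
ADD      1 10
OVER     1 10 1
LT       1 0
PUSH -6  1 0 -6
SWAP     1 -6 0
OVER     1 -6 0 -6
STORE 2  1 -6 0
STORE 2  1 -6
PUSH -2  1 -6 -2
LT       1 1
POP      1
PUSH 8   1 8
DUP      1 8 8
PUSH 6   1 8 8 6
DIV      1 8 1
OVER     1 8 1 8

4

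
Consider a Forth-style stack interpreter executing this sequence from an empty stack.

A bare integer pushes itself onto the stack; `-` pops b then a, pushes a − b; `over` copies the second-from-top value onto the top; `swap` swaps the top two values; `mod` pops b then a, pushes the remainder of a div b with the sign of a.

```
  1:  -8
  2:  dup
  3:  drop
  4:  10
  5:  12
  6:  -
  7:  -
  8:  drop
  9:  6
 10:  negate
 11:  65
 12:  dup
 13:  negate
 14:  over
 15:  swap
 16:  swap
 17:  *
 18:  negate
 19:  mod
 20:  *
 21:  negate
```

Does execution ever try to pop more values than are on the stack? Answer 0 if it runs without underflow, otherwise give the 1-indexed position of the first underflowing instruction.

-8      [-8]
dup     [-8, -8]
drop    [-8]
10      [-8, 10]
12      [-8, 10, 12]
-       [-8, -2]
-       [-6]
drop    []
6       [6]
negate  [-6]
65      [-6, 65]
dup     [-6, 65, 65]
negate  [-6, 65, -65]
over    [-6, 65, -65, 65]
swap    [-6, 65, 65, -65]
swap    [-6, 65, -65, 65]
*       [-6, 65, -4225]
negate  [-6, 65, 4225]
mod     [-6, 65]
*       [-390]
negate  [390]

0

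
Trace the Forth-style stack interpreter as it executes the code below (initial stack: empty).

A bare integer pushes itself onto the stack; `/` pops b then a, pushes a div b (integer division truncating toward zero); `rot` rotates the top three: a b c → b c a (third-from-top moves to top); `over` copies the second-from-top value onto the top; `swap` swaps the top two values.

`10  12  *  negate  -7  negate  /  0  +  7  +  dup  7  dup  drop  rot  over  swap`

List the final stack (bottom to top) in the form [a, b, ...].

10     → [10]
12     → [10, 12]
*      → [120]
negate → [-120]
-7     → [-120, -7]
negate → [-120, 7]
/      → [-17]
0      → [-17, 0]
+      → [-17]
7      → [-17, 7]
+      → [-10]
dup    → [-10, -10]
7      → [-10, -10, 7]
dup    → [-10, -10, 7, 7]
drop   → [-10, -10, 7]
rot    → [-10, 7, -10]
over   → [-10, 7, -10, 7]
swap   → [-10, 7, 7, -10]

[-10, 7, 7, -10]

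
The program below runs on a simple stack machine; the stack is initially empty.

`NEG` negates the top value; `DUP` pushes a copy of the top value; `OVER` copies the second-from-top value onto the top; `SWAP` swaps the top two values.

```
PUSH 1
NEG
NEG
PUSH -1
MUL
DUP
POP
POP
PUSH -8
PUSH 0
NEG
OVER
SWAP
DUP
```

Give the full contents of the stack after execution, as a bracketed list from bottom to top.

[-8, -8, 0, 0]

PUSH 1  -> [1]
NEG     -> [-1]
NEG     -> [1]
PUSH -1 -> [1, -1]
MUL     -> [-1]
DUP     -> [-1, -1]
POP     -> [-1]
POP     -> []
PUSH -8 -> [-8]
PUSH 0  -> [-8, 0]
NEG     -> [-8, 0]
OVER    -> [-8, 0, -8]
SWAP    -> [-8, -8, 0]
DUP     -> [-8, -8, 0, 0]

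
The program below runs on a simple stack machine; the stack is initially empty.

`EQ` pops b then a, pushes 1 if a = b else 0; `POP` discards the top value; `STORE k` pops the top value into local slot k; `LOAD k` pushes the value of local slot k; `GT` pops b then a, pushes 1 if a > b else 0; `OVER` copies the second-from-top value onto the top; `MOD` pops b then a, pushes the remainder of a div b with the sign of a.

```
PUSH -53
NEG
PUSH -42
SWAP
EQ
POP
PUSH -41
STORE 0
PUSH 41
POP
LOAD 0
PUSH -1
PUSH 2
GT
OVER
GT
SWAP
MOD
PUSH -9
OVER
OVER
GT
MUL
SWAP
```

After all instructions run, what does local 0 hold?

PUSH -53  -53
NEG       53
PUSH -42  53 -42
SWAP      -42 53
EQ        0
POP       (empty)
PUSH -41  -41
STORE 0   (empty)
PUSH 41   41
POP       (empty)
LOAD 0    -41
PUSH -1   -41 -1
PUSH 2    -41 -1 2
GT        -41 0
OVER      -41 0 -41
GT        -41 1
SWAP      1 -41
MOD       1
PUSH -9   1 -9
OVER      1 -9 1
OVER      1 -9 1 -9
GT        1 -9 1
MUL       1 -9
SWAP      -9 1

-41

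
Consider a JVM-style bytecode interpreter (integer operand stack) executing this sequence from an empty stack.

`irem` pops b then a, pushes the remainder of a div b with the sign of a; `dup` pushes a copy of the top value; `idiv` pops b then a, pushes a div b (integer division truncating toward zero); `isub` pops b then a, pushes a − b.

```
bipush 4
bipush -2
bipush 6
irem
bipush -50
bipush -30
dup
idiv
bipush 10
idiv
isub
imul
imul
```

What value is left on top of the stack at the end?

400

bipush 4   -> [4]
bipush -2  -> [4, -2]
bipush 6   -> [4, -2, 6]
irem       -> [4, -2]
bipush -50 -> [4, -2, -50]
bipush -30 -> [4, -2, -50, -30]
dup        -> [4, -2, -50, -30, -30]
idiv       -> [4, -2, -50, 1]
bipush 10  -> [4, -2, -50, 1, 10]
idiv       -> [4, -2, -50, 0]
isub       -> [4, -2, -50]
imul       -> [4, 100]
imul       -> [400]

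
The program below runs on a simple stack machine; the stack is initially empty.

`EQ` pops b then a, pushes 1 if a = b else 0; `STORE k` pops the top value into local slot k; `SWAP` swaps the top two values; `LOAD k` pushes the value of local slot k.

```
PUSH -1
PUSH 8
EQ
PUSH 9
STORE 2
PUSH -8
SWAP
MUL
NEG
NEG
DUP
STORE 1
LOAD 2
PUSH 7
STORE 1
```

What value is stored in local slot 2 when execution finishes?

9

PUSH -1  [-1]
PUSH 8   [-1, 8]
EQ       [0]
PUSH 9   [0, 9]
STORE 2  [0]
PUSH -8  [0, -8]
SWAP     [-8, 0]
MUL      [0]
NEG      [0]
NEG      [0]
DUP      [0, 0]
STORE 1  [0]
LOAD 2   [0, 9]
PUSH 7   [0, 9, 7]
STORE 1  [0, 9]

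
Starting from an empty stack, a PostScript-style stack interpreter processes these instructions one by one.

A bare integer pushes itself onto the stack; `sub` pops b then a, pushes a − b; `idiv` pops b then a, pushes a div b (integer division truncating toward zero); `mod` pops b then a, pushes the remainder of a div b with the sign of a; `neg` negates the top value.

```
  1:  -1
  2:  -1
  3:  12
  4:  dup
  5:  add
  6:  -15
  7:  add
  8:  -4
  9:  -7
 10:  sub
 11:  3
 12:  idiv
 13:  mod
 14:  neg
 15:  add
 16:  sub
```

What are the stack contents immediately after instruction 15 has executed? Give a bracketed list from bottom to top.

[-1, -1]

-1    -1
-1    -1 -1
12    -1 -1 12
dup   -1 -1 12 12
add   -1 -1 24
-15   -1 -1 24 -15
add   -1 -1 9
-4    -1 -1 9 -4
-7    -1 -1 9 -4 -7
sub   -1 -1 9 3
3     -1 -1 9 3 3
idiv  -1 -1 9 1
mod   -1 -1 0
neg   -1 -1 0
add   -1 -1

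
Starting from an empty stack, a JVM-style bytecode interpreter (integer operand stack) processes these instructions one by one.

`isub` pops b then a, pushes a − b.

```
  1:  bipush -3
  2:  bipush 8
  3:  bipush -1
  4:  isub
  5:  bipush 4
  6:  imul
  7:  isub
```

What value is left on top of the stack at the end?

bipush -3 -> [-3]
bipush 8  -> [-3, 8]
bipush -1 -> [-3, 8, -1]
isub      -> [-3, 9]
bipush 4  -> [-3, 9, 4]
imul      -> [-3, 36]
isub      -> [-39]

-39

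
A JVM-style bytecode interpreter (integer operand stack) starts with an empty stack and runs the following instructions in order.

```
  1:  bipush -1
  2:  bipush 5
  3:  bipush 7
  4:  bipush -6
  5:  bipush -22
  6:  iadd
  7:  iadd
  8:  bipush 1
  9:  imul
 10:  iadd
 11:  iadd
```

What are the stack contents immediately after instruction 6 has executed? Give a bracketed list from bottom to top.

bipush -1  : -1
bipush 5   : -1 5
bipush 7   : -1 5 7
bipush -6  : -1 5 7 -6
bipush -22 : -1 5 7 -6 -22
iadd       : -1 5 7 -28

[-1, 5, 7, -28]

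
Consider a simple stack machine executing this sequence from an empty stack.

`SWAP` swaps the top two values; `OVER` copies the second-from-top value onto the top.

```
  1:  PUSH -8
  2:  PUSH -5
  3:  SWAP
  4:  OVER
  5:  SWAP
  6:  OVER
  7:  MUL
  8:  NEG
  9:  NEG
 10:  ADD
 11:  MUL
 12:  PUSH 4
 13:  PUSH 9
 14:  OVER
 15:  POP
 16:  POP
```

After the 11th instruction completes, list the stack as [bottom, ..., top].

[-175]

PUSH -8 → -8
PUSH -5 → -8 -5
SWAP    → -5 -8
OVER    → -5 -8 -5
SWAP    → -5 -5 -8
OVER    → -5 -5 -8 -5
MUL     → -5 -5 40
NEG     → -5 -5 -40
NEG     → -5 -5 40
ADD     → -5 35
MUL     → -175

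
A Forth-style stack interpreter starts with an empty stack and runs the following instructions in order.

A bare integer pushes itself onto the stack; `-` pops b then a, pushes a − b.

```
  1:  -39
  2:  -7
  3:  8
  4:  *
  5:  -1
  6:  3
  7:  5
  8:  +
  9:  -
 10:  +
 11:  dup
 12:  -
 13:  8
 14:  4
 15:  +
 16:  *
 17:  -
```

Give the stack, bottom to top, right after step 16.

-39  -39
-7   -39 -7
8    -39 -7 8
*    -39 -56
-1   -39 -56 -1
3    -39 -56 -1 3
5    -39 -56 -1 3 5
+    -39 -56 -1 8
-    -39 -56 -9
+    -39 -65
dup  -39 -65 -65
-    -39 0
8    -39 0 8
4    -39 0 8 4
+    -39 0 12
*    -39 0

[-39, 0]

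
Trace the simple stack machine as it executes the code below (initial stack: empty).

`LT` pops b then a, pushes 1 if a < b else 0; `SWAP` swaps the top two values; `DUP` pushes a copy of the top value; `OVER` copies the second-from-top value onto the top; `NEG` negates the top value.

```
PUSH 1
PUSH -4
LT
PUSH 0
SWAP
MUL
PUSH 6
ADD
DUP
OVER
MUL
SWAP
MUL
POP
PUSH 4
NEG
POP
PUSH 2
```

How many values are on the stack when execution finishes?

1

PUSH 1   1
PUSH -4  1 -4
LT       0
PUSH 0   0 0
SWAP     0 0
MUL      0
PUSH 6   0 6
ADD      6
DUP      6 6
OVER     6 6 6
MUL      6 36
SWAP     36 6
MUL      216
POP      (empty)
PUSH 4   4
NEG      -4
POP      (empty)
PUSH 2   2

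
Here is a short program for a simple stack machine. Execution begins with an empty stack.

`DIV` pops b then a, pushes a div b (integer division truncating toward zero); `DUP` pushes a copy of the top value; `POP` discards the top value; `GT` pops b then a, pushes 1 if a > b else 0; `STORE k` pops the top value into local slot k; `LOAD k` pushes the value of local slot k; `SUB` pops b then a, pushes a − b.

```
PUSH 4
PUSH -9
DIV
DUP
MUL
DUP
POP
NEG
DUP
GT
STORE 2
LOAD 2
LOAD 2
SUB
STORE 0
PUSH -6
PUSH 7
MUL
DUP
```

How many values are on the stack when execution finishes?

2

PUSH 4  -> [4]
PUSH -9 -> [4, -9]
DIV     -> [0]
DUP     -> [0, 0]
MUL     -> [0]
DUP     -> [0, 0]
POP     -> [0]
NEG     -> [0]
DUP     -> [0, 0]
GT      -> [0]
STORE 2 -> []
LOAD 2  -> [0]
LOAD 2  -> [0, 0]
SUB     -> [0]
STORE 0 -> []
PUSH -6 -> [-6]
PUSH 7  -> [-6, 7]
MUL     -> [-42]
DUP     -> [-42, -42]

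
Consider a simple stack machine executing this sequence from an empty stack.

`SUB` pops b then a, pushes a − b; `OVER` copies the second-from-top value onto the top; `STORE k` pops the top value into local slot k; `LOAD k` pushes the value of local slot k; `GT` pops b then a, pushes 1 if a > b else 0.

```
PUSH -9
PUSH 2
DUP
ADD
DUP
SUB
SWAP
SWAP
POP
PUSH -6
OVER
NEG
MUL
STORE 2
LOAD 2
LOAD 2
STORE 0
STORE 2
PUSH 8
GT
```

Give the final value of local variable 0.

PUSH -9 : [-9]
PUSH 2  : [-9, 2]
DUP     : [-9, 2, 2]
ADD     : [-9, 4]
DUP     : [-9, 4, 4]
SUB     : [-9, 0]
SWAP    : [0, -9]
SWAP    : [-9, 0]
POP     : [-9]
PUSH -6 : [-9, -6]
OVER    : [-9, -6, -9]
NEG     : [-9, -6, 9]
MUL     : [-9, -54]
STORE 2 : [-9]
LOAD 2  : [-9, -54]
LOAD 2  : [-9, -54, -54]
STORE 0 : [-9, -54]
STORE 2 : [-9]
PUSH 8  : [-9, 8]
GT      : [0]

-54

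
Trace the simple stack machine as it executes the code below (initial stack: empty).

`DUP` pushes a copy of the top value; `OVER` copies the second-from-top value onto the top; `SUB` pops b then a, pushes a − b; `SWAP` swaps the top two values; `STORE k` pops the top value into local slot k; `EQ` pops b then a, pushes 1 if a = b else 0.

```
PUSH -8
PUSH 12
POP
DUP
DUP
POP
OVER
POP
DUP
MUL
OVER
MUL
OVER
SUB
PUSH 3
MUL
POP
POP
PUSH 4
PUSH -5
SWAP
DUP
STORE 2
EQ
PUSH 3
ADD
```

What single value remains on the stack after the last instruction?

3

PUSH -8 : [-8]
PUSH 12 : [-8, 12]
POP     : [-8]
DUP     : [-8, -8]
DUP     : [-8, -8, -8]
POP     : [-8, -8]
OVER    : [-8, -8, -8]
POP     : [-8, -8]
DUP     : [-8, -8, -8]
MUL     : [-8, 64]
OVER    : [-8, 64, -8]
MUL     : [-8, -512]
OVER    : [-8, -512, -8]
SUB     : [-8, -504]
PUSH 3  : [-8, -504, 3]
MUL     : [-8, -1512]
POP     : [-8]
POP     : []
PUSH 4  : [4]
PUSH -5 : [4, -5]
SWAP    : [-5, 4]
DUP     : [-5, 4, 4]
STORE 2 : [-5, 4]
EQ      : [0]
PUSH 3  : [0, 3]
ADD     : [3]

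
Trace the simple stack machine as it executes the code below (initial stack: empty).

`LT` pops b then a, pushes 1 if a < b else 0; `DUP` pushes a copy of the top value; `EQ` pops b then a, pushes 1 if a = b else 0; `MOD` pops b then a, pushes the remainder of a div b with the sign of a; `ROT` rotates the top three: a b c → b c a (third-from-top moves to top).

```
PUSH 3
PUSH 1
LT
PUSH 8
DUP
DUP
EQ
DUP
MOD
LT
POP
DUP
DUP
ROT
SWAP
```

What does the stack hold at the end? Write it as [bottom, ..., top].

[0, 0, 0]

PUSH 3  3
PUSH 1  3 1
LT      0
PUSH 8  0 8
DUP     0 8 8
DUP     0 8 8 8
EQ      0 8 1
DUP     0 8 1 1
MOD     0 8 0
LT      0 0
POP     0
DUP     0 0
DUP     0 0 0
ROT     0 0 0
SWAP    0 0 0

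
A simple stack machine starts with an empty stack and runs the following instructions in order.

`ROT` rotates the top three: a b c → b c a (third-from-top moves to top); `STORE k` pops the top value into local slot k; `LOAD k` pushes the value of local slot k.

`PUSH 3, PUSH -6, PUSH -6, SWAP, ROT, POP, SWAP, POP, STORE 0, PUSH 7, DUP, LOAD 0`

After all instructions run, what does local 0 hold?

PUSH 3  : 3
PUSH -6 : 3 -6
PUSH -6 : 3 -6 -6
SWAP    : 3 -6 -6
ROT     : -6 -6 3
POP     : -6 -6
SWAP    : -6 -6
POP     : -6
STORE 0 : (empty)
PUSH 7  : 7
DUP     : 7 7
LOAD 0  : 7 7 -6

-6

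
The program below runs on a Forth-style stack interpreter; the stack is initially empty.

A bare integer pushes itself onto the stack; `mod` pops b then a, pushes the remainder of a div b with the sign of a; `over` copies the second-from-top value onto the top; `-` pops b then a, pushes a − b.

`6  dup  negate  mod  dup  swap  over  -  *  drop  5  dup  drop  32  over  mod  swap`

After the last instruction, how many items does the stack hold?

2

6      → [6]
dup    → [6, 6]
negate → [6, -6]
mod    → [0]
dup    → [0, 0]
swap   → [0, 0]
over   → [0, 0, 0]
-      → [0, 0]
*      → [0]
drop   → []
5      → [5]
dup    → [5, 5]
drop   → [5]
32     → [5, 32]
over   → [5, 32, 5]
mod    → [5, 2]
swap   → [2, 5]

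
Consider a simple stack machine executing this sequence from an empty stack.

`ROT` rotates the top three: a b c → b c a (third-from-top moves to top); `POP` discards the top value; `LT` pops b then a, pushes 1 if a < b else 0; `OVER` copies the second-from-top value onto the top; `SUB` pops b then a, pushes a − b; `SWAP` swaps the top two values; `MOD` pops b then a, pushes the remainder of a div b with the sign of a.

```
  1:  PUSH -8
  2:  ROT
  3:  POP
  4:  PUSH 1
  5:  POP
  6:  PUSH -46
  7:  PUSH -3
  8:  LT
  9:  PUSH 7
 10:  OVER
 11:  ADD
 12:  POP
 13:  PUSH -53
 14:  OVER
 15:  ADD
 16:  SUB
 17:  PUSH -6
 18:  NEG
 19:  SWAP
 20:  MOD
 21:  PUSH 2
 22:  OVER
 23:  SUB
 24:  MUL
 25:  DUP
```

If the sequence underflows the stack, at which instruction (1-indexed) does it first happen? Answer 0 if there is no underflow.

2

PUSH -8 → -8
ROT  — needs 3 operands, stack has 1 → underflow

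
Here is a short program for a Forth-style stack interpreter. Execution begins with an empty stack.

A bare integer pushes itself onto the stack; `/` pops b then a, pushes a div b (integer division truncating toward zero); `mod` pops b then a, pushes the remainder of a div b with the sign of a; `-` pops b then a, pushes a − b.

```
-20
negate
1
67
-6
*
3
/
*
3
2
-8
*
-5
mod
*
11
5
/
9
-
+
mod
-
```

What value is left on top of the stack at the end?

-20    : [-20]
negate : [20]
1      : [20, 1]
67     : [20, 1, 67]
-6     : [20, 1, 67, -6]
*      : [20, 1, -402]
3      : [20, 1, -402, 3]
/      : [20, 1, -134]
*      : [20, -134]
3      : [20, -134, 3]
2      : [20, -134, 3, 2]
-8     : [20, -134, 3, 2, -8]
*      : [20, -134, 3, -16]
-5     : [20, -134, 3, -16, -5]
mod    : [20, -134, 3, -1]
*      : [20, -134, -3]
11     : [20, -134, -3, 11]
5      : [20, -134, -3, 11, 5]
/      : [20, -134, -3, 2]
9      : [20, -134, -3, 2, 9]
-      : [20, -134, -3, -7]
+      : [20, -134, -10]
mod    : [20, -4]
-      : [24]

24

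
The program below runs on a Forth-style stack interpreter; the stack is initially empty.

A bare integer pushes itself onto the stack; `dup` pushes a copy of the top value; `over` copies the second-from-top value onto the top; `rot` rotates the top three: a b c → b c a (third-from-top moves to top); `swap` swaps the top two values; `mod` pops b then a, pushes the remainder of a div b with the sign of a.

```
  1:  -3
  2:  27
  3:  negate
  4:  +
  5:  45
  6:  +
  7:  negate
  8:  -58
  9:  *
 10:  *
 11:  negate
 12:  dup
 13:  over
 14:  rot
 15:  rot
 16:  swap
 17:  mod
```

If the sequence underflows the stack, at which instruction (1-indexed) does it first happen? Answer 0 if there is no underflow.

-3     → [-3]
27     → [-3, 27]
negate → [-3, -27]
+      → [-30]
45     → [-30, 45]
+      → [15]
negate → [-15]
-58    → [-15, -58]
*      → [870]
*  — needs 2 operands, stack has 1 → underflow

10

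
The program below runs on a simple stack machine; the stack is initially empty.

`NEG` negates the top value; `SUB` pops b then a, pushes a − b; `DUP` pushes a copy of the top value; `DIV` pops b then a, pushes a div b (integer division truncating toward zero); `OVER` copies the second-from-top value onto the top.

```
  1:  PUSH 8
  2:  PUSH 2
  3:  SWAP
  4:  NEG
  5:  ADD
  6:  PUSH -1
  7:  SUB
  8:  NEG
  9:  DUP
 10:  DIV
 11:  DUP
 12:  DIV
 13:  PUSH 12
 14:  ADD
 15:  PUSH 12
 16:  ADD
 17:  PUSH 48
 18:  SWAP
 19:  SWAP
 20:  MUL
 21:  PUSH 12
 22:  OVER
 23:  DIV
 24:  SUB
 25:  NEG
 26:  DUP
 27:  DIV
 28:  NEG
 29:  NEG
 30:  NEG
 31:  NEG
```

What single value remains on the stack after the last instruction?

1

PUSH 8  → 8
PUSH 2  → 8 2
SWAP    → 2 8
NEG     → 2 -8
ADD     → -6
PUSH -1 → -6 -1
SUB     → -5
NEG     → 5
DUP     → 5 5
DIV     → 1
DUP     → 1 1
DIV     → 1
PUSH 12 → 1 12
ADD     → 13
PUSH 12 → 13 12
ADD     → 25
PUSH 48 → 25 48
SWAP    → 48 25
SWAP    → 25 48
MUL     → 1200
PUSH 12 → 1200 12
OVER    → 1200 12 1200
DIV     → 1200 0
SUB     → 1200
NEG     → -1200
DUP     → -1200 -1200
DIV     → 1
NEG     → -1
NEG     → 1
NEG     → -1
NEG     → 1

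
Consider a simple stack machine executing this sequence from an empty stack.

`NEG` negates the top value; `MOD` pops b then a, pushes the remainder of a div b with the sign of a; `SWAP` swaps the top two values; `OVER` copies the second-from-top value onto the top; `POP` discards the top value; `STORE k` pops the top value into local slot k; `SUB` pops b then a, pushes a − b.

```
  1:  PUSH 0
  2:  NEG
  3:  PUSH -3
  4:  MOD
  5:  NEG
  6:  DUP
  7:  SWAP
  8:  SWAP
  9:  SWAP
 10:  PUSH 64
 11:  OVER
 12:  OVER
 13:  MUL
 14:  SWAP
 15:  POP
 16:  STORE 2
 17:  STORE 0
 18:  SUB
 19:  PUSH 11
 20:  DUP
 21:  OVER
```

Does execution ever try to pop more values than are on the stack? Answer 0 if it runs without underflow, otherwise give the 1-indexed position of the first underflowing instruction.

PUSH 0  -> [0]
NEG     -> [0]
PUSH -3 -> [0, -3]
MOD     -> [0]
NEG     -> [0]
DUP     -> [0, 0]
SWAP    -> [0, 0]
SWAP    -> [0, 0]
SWAP    -> [0, 0]
PUSH 64 -> [0, 0, 64]
OVER    -> [0, 0, 64, 0]
OVER    -> [0, 0, 64, 0, 64]
MUL     -> [0, 0, 64, 0]
SWAP    -> [0, 0, 0, 64]
POP     -> [0, 0, 0]
STORE 2 -> [0, 0]
STORE 0 -> [0]
SUB  — needs 2 operands, stack has 1 → underflow

18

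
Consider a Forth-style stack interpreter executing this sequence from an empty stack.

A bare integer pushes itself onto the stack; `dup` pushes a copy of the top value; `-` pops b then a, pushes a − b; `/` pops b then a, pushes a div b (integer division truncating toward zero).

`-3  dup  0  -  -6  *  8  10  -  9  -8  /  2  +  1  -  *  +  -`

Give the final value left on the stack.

-21

-3  → -3
dup → -3 -3
0   → -3 -3 0
-   → -3 -3
-6  → -3 -3 -6
*   → -3 18
8   → -3 18 8
10  → -3 18 8 10
-   → -3 18 -2
9   → -3 18 -2 9
-8  → -3 18 -2 9 -8
/   → -3 18 -2 -1
2   → -3 18 -2 -1 2
+   → -3 18 -2 1
1   → -3 18 -2 1 1
-   → -3 18 -2 0
*   → -3 18 0
+   → -3 18
-   → -21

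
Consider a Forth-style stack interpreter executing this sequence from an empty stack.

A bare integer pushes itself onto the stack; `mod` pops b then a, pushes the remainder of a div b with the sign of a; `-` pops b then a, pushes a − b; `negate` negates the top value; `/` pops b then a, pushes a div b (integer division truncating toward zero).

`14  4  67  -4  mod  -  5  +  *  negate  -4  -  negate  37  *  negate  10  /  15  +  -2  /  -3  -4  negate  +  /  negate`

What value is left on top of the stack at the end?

-140

14     -> [14]
4      -> [14, 4]
67     -> [14, 4, 67]
-4     -> [14, 4, 67, -4]
mod    -> [14, 4, 3]
-      -> [14, 1]
5      -> [14, 1, 5]
+      -> [14, 6]
*      -> [84]
negate -> [-84]
-4     -> [-84, -4]
-      -> [-80]
negate -> [80]
37     -> [80, 37]
*      -> [2960]
negate -> [-2960]
10     -> [-2960, 10]
/      -> [-296]
15     -> [-296, 15]
+      -> [-281]
-2     -> [-281, -2]
/      -> [140]
-3     -> [140, -3]
-4     -> [140, -3, -4]
negate -> [140, -3, 4]
+      -> [140, 1]
/      -> [140]
negate -> [-140]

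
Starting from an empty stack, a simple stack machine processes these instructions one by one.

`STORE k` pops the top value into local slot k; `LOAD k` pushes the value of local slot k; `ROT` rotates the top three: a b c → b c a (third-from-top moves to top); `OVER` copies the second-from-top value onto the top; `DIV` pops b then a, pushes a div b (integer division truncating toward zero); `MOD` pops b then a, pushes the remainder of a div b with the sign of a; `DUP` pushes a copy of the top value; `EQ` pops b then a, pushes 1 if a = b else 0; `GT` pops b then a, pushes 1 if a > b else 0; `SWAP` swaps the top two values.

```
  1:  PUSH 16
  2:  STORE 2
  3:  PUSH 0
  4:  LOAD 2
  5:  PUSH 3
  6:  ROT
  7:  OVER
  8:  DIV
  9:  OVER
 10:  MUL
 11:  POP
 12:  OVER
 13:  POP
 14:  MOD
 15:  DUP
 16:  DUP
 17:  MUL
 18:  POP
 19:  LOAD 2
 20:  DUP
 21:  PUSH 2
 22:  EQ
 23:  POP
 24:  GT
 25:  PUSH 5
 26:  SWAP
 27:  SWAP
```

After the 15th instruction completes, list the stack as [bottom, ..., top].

PUSH 16 → 16
STORE 2 → (empty)
PUSH 0  → 0
LOAD 2  → 0 16
PUSH 3  → 0 16 3
ROT     → 16 3 0
OVER    → 16 3 0 3
DIV     → 16 3 0
OVER    → 16 3 0 3
MUL     → 16 3 0
POP     → 16 3
OVER    → 16 3 16
POP     → 16 3
MOD     → 1
DUP     → 1 1

[1, 1]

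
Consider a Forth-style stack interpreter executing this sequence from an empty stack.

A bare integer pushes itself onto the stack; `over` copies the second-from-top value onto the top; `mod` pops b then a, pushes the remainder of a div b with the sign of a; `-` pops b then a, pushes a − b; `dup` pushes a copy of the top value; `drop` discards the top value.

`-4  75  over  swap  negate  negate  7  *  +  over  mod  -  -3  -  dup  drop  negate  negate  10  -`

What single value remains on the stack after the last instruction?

-12

-4      -4
75      -4 75
over    -4 75 -4
swap    -4 -4 75
negate  -4 -4 -75
negate  -4 -4 75
7       -4 -4 75 7
*       -4 -4 525
+       -4 521
over    -4 521 -4
mod     -4 1
-       -5
-3      -5 -3
-       -2
dup     -2 -2
drop    -2
negate  2
negate  -2
10      -2 10
-       -12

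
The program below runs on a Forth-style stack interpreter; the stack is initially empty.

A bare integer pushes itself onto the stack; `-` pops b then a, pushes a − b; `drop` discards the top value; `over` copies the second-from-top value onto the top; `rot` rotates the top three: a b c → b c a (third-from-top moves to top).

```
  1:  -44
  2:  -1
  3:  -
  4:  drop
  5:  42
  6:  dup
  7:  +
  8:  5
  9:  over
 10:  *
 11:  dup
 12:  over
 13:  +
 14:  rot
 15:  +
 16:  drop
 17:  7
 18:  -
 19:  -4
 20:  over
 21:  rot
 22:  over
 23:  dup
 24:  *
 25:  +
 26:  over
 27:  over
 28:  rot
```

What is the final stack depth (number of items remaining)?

-44  -> -44
-1   -> -44 -1
-    -> -43
drop -> (empty)
42   -> 42
dup  -> 42 42
+    -> 84
5    -> 84 5
over -> 84 5 84
*    -> 84 420
dup  -> 84 420 420
over -> 84 420 420 420
+    -> 84 420 840
rot  -> 420 840 84
+    -> 420 924
drop -> 420
7    -> 420 7
-    -> 413
-4   -> 413 -4
over -> 413 -4 413
rot  -> -4 413 413
over -> -4 413 413 413
dup  -> -4 413 413 413 413
*    -> -4 413 413 170569
+    -> -4 413 170982
over -> -4 413 170982 413
over -> -4 413 170982 413 170982
rot  -> -4 413 413 170982 170982

5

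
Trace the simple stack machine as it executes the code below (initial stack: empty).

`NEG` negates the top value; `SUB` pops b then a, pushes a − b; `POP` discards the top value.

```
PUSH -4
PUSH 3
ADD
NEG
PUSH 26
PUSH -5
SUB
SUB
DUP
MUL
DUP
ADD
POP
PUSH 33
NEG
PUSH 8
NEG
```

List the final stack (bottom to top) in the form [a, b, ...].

[-33, -8]

PUSH -4 : [-4]
PUSH 3  : [-4, 3]
ADD     : [-1]
NEG     : [1]
PUSH 26 : [1, 26]
PUSH -5 : [1, 26, -5]
SUB     : [1, 31]
SUB     : [-30]
DUP     : [-30, -30]
MUL     : [900]
DUP     : [900, 900]
ADD     : [1800]
POP     : []
PUSH 33 : [33]
NEG     : [-33]
PUSH 8  : [-33, 8]
NEG     : [-33, -8]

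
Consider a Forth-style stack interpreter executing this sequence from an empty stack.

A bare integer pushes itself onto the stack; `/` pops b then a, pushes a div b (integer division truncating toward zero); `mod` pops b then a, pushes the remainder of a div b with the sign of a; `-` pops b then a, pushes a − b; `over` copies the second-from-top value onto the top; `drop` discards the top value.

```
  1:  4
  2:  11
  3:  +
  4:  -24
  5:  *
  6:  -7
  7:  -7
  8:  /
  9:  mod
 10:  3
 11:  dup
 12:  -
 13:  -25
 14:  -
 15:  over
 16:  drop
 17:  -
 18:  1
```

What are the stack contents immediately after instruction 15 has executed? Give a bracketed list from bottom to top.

[0, 25, 0]

4    : 4
11   : 4 11
+    : 15
-24  : 15 -24
*    : -360
-7   : -360 -7
-7   : -360 -7 -7
/    : -360 1
mod  : 0
3    : 0 3
dup  : 0 3 3
-    : 0 0
-25  : 0 0 -25
-    : 0 25
over : 0 25 0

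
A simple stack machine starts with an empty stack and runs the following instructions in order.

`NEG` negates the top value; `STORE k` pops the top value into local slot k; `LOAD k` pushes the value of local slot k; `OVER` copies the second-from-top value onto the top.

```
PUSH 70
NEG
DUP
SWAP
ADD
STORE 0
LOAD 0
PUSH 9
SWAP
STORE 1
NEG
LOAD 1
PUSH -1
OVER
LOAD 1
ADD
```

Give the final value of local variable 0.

PUSH 70 : [70]
NEG     : [-70]
DUP     : [-70, -70]
SWAP    : [-70, -70]
ADD     : [-140]
STORE 0 : []
LOAD 0  : [-140]
PUSH 9  : [-140, 9]
SWAP    : [9, -140]
STORE 1 : [9]
NEG     : [-9]
LOAD 1  : [-9, -140]
PUSH -1 : [-9, -140, -1]
OVER    : [-9, -140, -1, -140]
LOAD 1  : [-9, -140, -1, -140, -140]
ADD     : [-9, -140, -1, -280]

-140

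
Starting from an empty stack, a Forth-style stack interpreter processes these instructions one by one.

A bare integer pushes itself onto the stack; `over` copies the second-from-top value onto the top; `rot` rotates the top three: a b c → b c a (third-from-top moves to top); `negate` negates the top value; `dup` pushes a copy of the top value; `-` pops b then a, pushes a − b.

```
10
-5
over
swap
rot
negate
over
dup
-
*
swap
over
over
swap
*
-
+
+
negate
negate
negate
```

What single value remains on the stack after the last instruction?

10      10
-5      10 -5
over    10 -5 10
swap    10 10 -5
rot     10 -5 10
negate  10 -5 -10
over    10 -5 -10 -5
dup     10 -5 -10 -5 -5
-       10 -5 -10 0
*       10 -5 0
swap    10 0 -5
over    10 0 -5 0
over    10 0 -5 0 -5
swap    10 0 -5 -5 0
*       10 0 -5 0
-       10 0 -5
+       10 -5
+       5
negate  -5
negate  5
negate  -5

-5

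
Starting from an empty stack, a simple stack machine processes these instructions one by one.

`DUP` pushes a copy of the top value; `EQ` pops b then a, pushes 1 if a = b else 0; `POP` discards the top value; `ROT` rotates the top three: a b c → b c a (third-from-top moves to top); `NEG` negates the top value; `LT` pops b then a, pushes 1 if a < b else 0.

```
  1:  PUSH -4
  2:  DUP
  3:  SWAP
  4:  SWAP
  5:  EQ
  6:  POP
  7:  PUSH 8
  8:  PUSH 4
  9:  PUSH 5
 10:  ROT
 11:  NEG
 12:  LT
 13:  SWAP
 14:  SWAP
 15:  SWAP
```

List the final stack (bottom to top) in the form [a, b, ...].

PUSH -4  [-4]
DUP      [-4, -4]
SWAP     [-4, -4]
SWAP     [-4, -4]
EQ       [1]
POP      []
PUSH 8   [8]
PUSH 4   [8, 4]
PUSH 5   [8, 4, 5]
ROT      [4, 5, 8]
NEG      [4, 5, -8]
LT       [4, 0]
SWAP     [0, 4]
SWAP     [4, 0]
SWAP     [0, 4]

[0, 4]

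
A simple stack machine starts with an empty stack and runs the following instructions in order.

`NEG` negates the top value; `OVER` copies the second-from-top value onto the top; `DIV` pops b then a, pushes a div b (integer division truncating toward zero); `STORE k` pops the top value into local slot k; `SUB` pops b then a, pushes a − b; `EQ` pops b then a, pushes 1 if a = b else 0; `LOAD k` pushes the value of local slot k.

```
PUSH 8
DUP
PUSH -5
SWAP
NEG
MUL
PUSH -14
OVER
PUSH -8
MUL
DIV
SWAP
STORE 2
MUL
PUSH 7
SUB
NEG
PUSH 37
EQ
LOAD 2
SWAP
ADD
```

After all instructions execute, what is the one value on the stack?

PUSH 8   -> 8
DUP      -> 8 8
PUSH -5  -> 8 8 -5
SWAP     -> 8 -5 8
NEG      -> 8 -5 -8
MUL      -> 8 40
PUSH -14 -> 8 40 -14
OVER     -> 8 40 -14 40
PUSH -8  -> 8 40 -14 40 -8
MUL      -> 8 40 -14 -320
DIV      -> 8 40 0
SWAP     -> 8 0 40
STORE 2  -> 8 0
MUL      -> 0
PUSH 7   -> 0 7
SUB      -> -7
NEG      -> 7
PUSH 37  -> 7 37
EQ       -> 0
LOAD 2   -> 0 40
SWAP     -> 40 0
ADD      -> 40

40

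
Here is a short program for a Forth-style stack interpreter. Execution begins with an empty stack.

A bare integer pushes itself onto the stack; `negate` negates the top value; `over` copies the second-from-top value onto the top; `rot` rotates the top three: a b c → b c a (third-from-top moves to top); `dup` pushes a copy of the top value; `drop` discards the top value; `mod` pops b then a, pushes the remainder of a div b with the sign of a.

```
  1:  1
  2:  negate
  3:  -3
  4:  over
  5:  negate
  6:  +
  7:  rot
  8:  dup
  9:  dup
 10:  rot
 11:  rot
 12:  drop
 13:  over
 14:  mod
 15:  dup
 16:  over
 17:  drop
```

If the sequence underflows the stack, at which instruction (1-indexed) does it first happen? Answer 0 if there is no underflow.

7

1       1
negate  -1
-3      -1 -3
over    -1 -3 -1
negate  -1 -3 1
+       -1 -2
rot  — needs 3 operands, stack has 2 → underflow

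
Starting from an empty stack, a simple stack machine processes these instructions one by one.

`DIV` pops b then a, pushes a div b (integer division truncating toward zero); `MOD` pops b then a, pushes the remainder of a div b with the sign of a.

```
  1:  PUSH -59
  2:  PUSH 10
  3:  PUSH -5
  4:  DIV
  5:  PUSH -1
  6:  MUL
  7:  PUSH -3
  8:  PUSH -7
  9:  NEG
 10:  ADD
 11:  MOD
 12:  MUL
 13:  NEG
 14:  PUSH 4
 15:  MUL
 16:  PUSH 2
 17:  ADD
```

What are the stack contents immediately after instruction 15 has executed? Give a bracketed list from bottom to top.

[472]

PUSH -59 -> -59
PUSH 10  -> -59 10
PUSH -5  -> -59 10 -5
DIV      -> -59 -2
PUSH -1  -> -59 -2 -1
MUL      -> -59 2
PUSH -3  -> -59 2 -3
PUSH -7  -> -59 2 -3 -7
NEG      -> -59 2 -3 7
ADD      -> -59 2 4
MOD      -> -59 2
MUL      -> -118
NEG      -> 118
PUSH 4   -> 118 4
MUL      -> 472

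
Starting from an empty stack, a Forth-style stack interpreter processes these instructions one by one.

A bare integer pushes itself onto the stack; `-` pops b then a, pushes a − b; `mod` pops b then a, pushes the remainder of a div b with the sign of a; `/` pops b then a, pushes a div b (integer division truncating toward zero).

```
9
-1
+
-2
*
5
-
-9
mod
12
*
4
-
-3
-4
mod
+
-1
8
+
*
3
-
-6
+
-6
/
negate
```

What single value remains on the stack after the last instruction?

9      → 9
-1     → 9 -1
+      → 8
-2     → 8 -2
*      → -16
5      → -16 5
-      → -21
-9     → -21 -9
mod    → -3
12     → -3 12
*      → -36
4      → -36 4
-      → -40
-3     → -40 -3
-4     → -40 -3 -4
mod    → -40 -3
+      → -43
-1     → -43 -1
8      → -43 -1 8
+      → -43 7
*      → -301
3      → -301 3
-      → -304
-6     → -304 -6
+      → -310
-6     → -310 -6
/      → 51
negate → -51

-51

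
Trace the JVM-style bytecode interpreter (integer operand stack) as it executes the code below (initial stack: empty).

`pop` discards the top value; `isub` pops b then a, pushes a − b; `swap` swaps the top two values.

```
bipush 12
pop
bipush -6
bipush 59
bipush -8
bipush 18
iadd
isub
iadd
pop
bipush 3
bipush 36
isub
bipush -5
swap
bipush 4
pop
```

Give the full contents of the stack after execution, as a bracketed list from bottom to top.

[-5, -33]

bipush 12 -> 12
pop       -> (empty)
bipush -6 -> -6
bipush 59 -> -6 59
bipush -8 -> -6 59 -8
bipush 18 -> -6 59 -8 18
iadd      -> -6 59 10
isub      -> -6 49
iadd      -> 43
pop       -> (empty)
bipush 3  -> 3
bipush 36 -> 3 36
isub      -> -33
bipush -5 -> -33 -5
swap      -> -5 -33
bipush 4  -> -5 -33 4
pop       -> -5 -33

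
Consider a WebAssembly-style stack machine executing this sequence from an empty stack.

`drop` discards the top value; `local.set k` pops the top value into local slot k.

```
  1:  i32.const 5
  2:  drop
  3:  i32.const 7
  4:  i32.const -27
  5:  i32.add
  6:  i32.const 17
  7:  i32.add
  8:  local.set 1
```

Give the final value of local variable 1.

i32.const 5   : [5]
drop          : []
i32.const 7   : [7]
i32.const -27 : [7, -27]
i32.add       : [-20]
i32.const 17  : [-20, 17]
i32.add       : [-3]
local.set 1   : []

-3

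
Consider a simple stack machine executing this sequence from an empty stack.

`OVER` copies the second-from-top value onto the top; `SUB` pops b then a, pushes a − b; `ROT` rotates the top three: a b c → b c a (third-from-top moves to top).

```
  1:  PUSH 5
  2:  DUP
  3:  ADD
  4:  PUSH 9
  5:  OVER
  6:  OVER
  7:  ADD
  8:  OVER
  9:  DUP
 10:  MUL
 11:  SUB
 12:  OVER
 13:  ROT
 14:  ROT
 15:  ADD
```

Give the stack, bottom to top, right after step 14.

PUSH 5 -> [5]
DUP    -> [5, 5]
ADD    -> [10]
PUSH 9 -> [10, 9]
OVER   -> [10, 9, 10]
OVER   -> [10, 9, 10, 9]
ADD    -> [10, 9, 19]
OVER   -> [10, 9, 19, 9]
DUP    -> [10, 9, 19, 9, 9]
MUL    -> [10, 9, 19, 81]
SUB    -> [10, 9, -62]
OVER   -> [10, 9, -62, 9]
ROT    -> [10, -62, 9, 9]
ROT    -> [10, 9, 9, -62]

[10, 9, 9, -62]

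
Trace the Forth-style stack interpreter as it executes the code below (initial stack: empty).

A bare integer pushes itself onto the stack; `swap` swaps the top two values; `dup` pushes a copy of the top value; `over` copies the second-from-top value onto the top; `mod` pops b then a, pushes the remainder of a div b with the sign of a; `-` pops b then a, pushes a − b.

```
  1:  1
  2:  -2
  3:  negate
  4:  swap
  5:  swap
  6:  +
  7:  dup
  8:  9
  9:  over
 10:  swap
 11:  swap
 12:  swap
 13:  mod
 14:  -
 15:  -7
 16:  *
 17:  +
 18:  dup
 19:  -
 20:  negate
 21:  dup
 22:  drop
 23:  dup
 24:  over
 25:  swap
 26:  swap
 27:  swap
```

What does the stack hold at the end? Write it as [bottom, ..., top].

1      -> 1
-2     -> 1 -2
negate -> 1 2
swap   -> 2 1
swap   -> 1 2
+      -> 3
dup    -> 3 3
9      -> 3 3 9
over   -> 3 3 9 3
swap   -> 3 3 3 9
swap   -> 3 3 9 3
swap   -> 3 3 3 9
mod    -> 3 3 3
-      -> 3 0
-7     -> 3 0 -7
*      -> 3 0
+      -> 3
dup    -> 3 3
-      -> 0
negate -> 0
dup    -> 0 0
drop   -> 0
dup    -> 0 0
over   -> 0 0 0
swap   -> 0 0 0
swap   -> 0 0 0
swap   -> 0 0 0

[0, 0, 0]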